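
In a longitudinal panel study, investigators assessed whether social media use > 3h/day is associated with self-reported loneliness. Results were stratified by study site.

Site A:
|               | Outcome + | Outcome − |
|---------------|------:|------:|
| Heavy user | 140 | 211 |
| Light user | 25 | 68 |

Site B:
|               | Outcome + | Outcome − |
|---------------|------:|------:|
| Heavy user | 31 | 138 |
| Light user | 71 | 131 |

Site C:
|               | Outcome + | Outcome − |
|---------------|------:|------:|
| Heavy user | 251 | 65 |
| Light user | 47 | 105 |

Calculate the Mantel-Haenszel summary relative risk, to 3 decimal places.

1.523

RR_MH = Σ(aᵢ·n₀ᵢ/nᵢ) / Σ(cᵢ·n₁ᵢ/nᵢ), with n₁ᵢ = aᵢ+bᵢ (exposed), n₀ᵢ = cᵢ+dᵢ (unexposed), nᵢ = n₁ᵢ+n₀ᵢ.
Stratum 1 (Site A): n₁ = 351, n₀ = 93, n = 444; a·n₀/n = 140·93/444 = 29.3243; c·n₁/n = 25·351/444 = 19.7635
Stratum 2 (Site B): n₁ = 169, n₀ = 202, n = 371; a·n₀/n = 31·202/371 = 16.8787; c·n₁/n = 71·169/371 = 32.3423
Stratum 3 (Site C): n₁ = 316, n₀ = 152, n = 468; a·n₀/n = 251·152/468 = 81.5214; c·n₁/n = 47·316/468 = 31.7350
RR_MH = (29.3243 + 16.8787 + 81.5214) / (19.7635 + 32.3423 + 31.7350) = 127.7244 / 83.8409 = 1.52341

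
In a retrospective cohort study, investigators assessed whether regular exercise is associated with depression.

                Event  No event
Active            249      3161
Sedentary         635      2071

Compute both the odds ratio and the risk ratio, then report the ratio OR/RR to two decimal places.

Cells: a = 249, b = 3161, c = 635, d = 2071.
OR = (249·2071)/(3161·635) = 515679/2007235 = 0.25691
Risk in exposed = 249/3410 = 0.07302; risk in unexposed = 635/2706 = 0.23466; RR = 0.31117
OR/RR = 0.25691 / 0.31117 = 0.82562
The outcome is not rare, so the OR lies further from 1 than the RR.

0.83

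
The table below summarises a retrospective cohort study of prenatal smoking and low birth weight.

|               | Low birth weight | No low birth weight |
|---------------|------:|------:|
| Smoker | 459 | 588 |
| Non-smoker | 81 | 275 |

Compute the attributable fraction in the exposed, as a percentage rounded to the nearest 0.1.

48.1

Cells: a = 459, b = 588, c = 81, d = 275.
Risk in exposed = 459/1047 = 0.43840; risk in unexposed = 81/356 = 0.22753.
RR = 0.43840/0.22753 = 1.92677
AR% = (RR − 1)/RR × 100 = (1.92677 − 1)/1.92677 × 100 = 48.0998%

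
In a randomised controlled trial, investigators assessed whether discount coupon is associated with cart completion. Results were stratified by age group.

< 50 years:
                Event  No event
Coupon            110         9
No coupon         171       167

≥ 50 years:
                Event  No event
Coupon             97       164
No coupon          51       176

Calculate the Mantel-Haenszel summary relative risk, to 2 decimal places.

1.76

RR_MH = Σ(aᵢ·n₀ᵢ/nᵢ) / Σ(cᵢ·n₁ᵢ/nᵢ), with n₁ᵢ = aᵢ+bᵢ (exposed), n₀ᵢ = cᵢ+dᵢ (unexposed), nᵢ = n₁ᵢ+n₀ᵢ.
Stratum 1 (< 50 years): n₁ = 119, n₀ = 338, n = 457; a·n₀/n = 110·338/457 = 81.3567; c·n₁/n = 171·119/457 = 44.5274
Stratum 2 (≥ 50 years): n₁ = 261, n₀ = 227, n = 488; a·n₀/n = 97·227/488 = 45.1209; c·n₁/n = 51·261/488 = 27.2766
RR_MH = (81.3567 + 45.1209) / (44.5274 + 27.2766) = 126.4776 / 71.8040 = 1.76143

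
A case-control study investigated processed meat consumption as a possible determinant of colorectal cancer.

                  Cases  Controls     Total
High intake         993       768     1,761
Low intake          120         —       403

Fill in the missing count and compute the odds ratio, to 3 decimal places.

The missing cell is in the unexposed row: 403 − 120 = 283.
So a = 993, b = 768, c = 120, d = 283.
OR = (a·d)/(b·c) = (993 × 283) / (768 × 120) = 281019 / 92160 = 3.04925

3.049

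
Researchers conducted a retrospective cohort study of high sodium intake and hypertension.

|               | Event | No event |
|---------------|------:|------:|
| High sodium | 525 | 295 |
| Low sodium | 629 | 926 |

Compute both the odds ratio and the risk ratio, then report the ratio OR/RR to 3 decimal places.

1.655

Cells: a = 525, b = 295, c = 629, d = 926.
OR = (525·926)/(295·629) = 486150/185555 = 2.61998
Risk in exposed = 525/820 = 0.64024; risk in unexposed = 629/1555 = 0.40450; RR = 1.58280
OR/RR = 2.61998 / 1.58280 = 1.65528
The outcome is not rare, so the OR lies further from 1 than the RR.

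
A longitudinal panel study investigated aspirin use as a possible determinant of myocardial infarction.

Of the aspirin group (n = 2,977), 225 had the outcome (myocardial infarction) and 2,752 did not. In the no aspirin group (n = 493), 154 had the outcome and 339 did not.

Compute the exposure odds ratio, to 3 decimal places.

From the description: a = 225, b = 2752, c = 154, d = 339.
OR = (a·d)/(b·c) = (225 × 339) / (2752 × 154) = 76275 / 423808 = 0.17998
Exposure is associated with lower odds of myocardial infarction (OR = 0.18 < 1).

0.180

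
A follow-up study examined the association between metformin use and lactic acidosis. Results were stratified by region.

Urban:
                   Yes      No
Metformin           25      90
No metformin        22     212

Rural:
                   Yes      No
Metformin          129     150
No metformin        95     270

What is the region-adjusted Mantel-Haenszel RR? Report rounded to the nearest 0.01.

1.86

RR_MH = Σ(aᵢ·n₀ᵢ/nᵢ) / Σ(cᵢ·n₁ᵢ/nᵢ), with n₁ᵢ = aᵢ+bᵢ (exposed), n₀ᵢ = cᵢ+dᵢ (unexposed), nᵢ = n₁ᵢ+n₀ᵢ.
Stratum 1 (Urban): n₁ = 115, n₀ = 234, n = 349; a·n₀/n = 25·234/349 = 16.7622; c·n₁/n = 22·115/349 = 7.2493
Stratum 2 (Rural): n₁ = 279, n₀ = 365, n = 644; a·n₀/n = 129·365/644 = 73.1134; c·n₁/n = 95·279/644 = 41.1568
RR_MH = (16.7622 + 73.1134) / (7.2493 + 41.1568) = 89.8755 / 48.4061 = 1.85670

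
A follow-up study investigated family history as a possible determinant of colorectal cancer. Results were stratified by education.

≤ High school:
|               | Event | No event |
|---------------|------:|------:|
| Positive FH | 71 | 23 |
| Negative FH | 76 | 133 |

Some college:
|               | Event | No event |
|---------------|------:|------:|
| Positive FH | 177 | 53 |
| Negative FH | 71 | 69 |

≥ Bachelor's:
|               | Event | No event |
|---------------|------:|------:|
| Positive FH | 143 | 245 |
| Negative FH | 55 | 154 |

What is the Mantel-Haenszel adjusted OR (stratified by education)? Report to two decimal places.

2.62

OR_MH = Σ(aᵢdᵢ/nᵢ) / Σ(bᵢcᵢ/nᵢ), where nᵢ is the stratum total.
Stratum 1 (≤ High school): n = 303; a·d/n = 71·133/303 = 31.1650; b·c/n = 23·76/303 = 5.7690
Stratum 2 (Some college): n = 370; a·d/n = 177·69/370 = 33.0081; b·c/n = 53·71/370 = 10.1703
Stratum 3 (≥ Bachelor's): n = 597; a·d/n = 143·154/597 = 36.8878; b·c/n = 245·55/597 = 22.5712
OR_MH = (31.1650 + 33.0081 + 36.8878) / (5.7690 + 10.1703 + 22.5712) = 101.0609 / 38.5104 = 2.62425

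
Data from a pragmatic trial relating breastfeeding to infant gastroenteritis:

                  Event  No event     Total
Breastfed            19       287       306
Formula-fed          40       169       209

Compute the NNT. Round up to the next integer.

8

Risk in treated group = 19/306 = 0.06209; risk in control = 40/209 = 0.19139.
Absolute risk reduction = 0.19139 − 0.06209 = 0.12930
NNT = 1 / ARR = 1 / 0.12930 = 7.734 → round up → 8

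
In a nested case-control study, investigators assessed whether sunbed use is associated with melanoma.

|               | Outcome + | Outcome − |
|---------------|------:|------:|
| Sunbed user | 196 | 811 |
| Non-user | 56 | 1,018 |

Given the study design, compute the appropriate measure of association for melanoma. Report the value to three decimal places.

Cells: a = 196, b = 811, c = 56, d = 1018.
This is a nested case-control study: participants were sampled on outcome status, so risks in the source population cannot be estimated directly — relative risk is not valid here. The odds ratio is the appropriate measure.
OR = (a·d)/(b·c) = (196 × 1018) / (811 × 56) = 199528 / 45416 = 4.39334

4.393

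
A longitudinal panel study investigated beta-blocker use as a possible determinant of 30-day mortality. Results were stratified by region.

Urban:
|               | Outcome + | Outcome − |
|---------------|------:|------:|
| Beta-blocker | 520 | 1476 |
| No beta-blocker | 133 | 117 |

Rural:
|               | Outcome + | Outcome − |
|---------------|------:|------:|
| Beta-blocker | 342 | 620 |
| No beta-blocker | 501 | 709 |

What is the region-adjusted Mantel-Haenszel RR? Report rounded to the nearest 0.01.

RR_MH = Σ(aᵢ·n₀ᵢ/nᵢ) / Σ(cᵢ·n₁ᵢ/nᵢ), with n₁ᵢ = aᵢ+bᵢ (exposed), n₀ᵢ = cᵢ+dᵢ (unexposed), nᵢ = n₁ᵢ+n₀ᵢ.
Stratum 1 (Urban): n₁ = 1996, n₀ = 250, n = 2246; a·n₀/n = 520·250/2246 = 57.8807; c·n₁/n = 133·1996/2246 = 118.1959
Stratum 2 (Rural): n₁ = 962, n₀ = 1210, n = 2172; a·n₀/n = 342·1210/2172 = 190.5249; c·n₁/n = 501·962/2172 = 221.8978
RR_MH = (57.8807 + 190.5249) / (118.1959 + 221.8978) = 248.4055 / 340.0937 = 0.73040

0.73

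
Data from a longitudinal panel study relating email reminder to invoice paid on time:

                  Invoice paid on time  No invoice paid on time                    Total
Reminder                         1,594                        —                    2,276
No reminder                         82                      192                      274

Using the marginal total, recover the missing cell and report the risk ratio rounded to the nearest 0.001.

2.340

The missing cell is in the exposed row: 2276 − 1594 = 682.
So a = 1594, b = 682, c = 82, d = 192.
RR = [a/(a+b)] / [c/(c+d)] = (1594/2276) / (82/274) = 0.70035/0.29927 = 2.34020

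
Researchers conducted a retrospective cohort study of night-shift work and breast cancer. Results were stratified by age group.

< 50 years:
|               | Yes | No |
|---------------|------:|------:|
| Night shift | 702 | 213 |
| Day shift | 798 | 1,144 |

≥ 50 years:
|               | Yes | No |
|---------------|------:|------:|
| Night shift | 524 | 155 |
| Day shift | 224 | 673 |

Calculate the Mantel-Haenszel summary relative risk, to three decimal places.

2.202

RR_MH = Σ(aᵢ·n₀ᵢ/nᵢ) / Σ(cᵢ·n₁ᵢ/nᵢ), with n₁ᵢ = aᵢ+bᵢ (exposed), n₀ᵢ = cᵢ+dᵢ (unexposed), nᵢ = n₁ᵢ+n₀ᵢ.
Stratum 1 (< 50 years): n₁ = 915, n₀ = 1942, n = 2857; a·n₀/n = 702·1942/2857 = 477.1733; c·n₁/n = 798·915/2857 = 255.5723
Stratum 2 (≥ 50 years): n₁ = 679, n₀ = 897, n = 1576; a·n₀/n = 524·897/1576 = 298.2411; c·n₁/n = 224·679/1576 = 96.5076
RR_MH = (477.1733 + 298.2411) / (255.5723 + 96.5076) = 775.4144 / 352.0799 = 2.20238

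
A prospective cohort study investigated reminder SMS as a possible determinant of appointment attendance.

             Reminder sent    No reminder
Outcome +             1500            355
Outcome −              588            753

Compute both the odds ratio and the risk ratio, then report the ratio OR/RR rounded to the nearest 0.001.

2.413

Reading the table with exposure as columns: a = 1500 (Reminder sent, case), b = 588 (Reminder sent, non-case), c = 355 (No reminder, case), d = 753.
OR = (1500·753)/(588·355) = 1129500/208740 = 5.41104
Risk in exposed = 1500/2088 = 0.71839; risk in unexposed = 355/1108 = 0.32040; RR = 2.24219
OR/RR = 5.41104 / 2.24219 = 2.41328
The outcome is not rare, so the OR lies further from 1 than the RR.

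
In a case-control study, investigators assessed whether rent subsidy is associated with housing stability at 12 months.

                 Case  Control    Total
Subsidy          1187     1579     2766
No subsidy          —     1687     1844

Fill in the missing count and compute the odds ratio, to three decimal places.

The missing cell is in the unexposed row: 1844 − 1687 = 157.
So a = 1187, b = 1579, c = 157, d = 1687.
OR = (a·d)/(b·c) = (1187 × 1687) / (1579 × 157) = 2002469 / 247903 = 8.07763

8.078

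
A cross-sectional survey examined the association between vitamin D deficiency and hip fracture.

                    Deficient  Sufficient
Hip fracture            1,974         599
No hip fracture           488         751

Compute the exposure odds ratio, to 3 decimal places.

5.072

Reading the table with exposure as columns: a = 1974 (Deficient, case), b = 488 (Deficient, non-case), c = 599 (Sufficient, case), d = 751.
OR = (a·d)/(b·c) = (1974 × 751) / (488 × 599) = 1482474 / 292312 = 5.07155
The odds of hip fracture are about 5.07 times as high in the deficient group.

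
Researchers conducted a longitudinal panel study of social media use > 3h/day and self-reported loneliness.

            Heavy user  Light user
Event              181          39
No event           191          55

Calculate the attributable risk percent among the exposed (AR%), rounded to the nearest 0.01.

14.73

Reading the table with exposure as columns: a = 181 (Heavy user, case), b = 191 (Heavy user, non-case), c = 39 (Light user, case), d = 55.
Risk in exposed = 181/372 = 0.48656; risk in unexposed = 39/94 = 0.41489.
RR = 0.48656/0.41489 = 1.17273
AR% = (RR − 1)/RR × 100 = (1.17273 − 1)/1.17273 × 100 = 14.7290%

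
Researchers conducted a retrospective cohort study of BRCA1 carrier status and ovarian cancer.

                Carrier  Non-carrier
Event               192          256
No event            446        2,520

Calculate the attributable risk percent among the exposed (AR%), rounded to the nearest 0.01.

69.36

Reading the table with exposure as columns: a = 192 (Carrier, case), b = 446 (Carrier, non-case), c = 256 (Non-carrier, case), d = 2520.
Risk in exposed = 192/638 = 0.30094; risk in unexposed = 256/2776 = 0.09222.
RR = 0.30094/0.09222 = 3.26332
AR% = (RR − 1)/RR × 100 = (3.26332 − 1)/3.26332 × 100 = 69.3564%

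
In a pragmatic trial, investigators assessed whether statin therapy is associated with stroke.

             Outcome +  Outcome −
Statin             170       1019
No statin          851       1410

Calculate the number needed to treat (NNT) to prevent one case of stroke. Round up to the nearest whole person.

5

Risk in treated group = 170/1189 = 0.14298; risk in control = 851/2261 = 0.37638.
Absolute risk reduction = 0.37638 − 0.14298 = 0.23340
NNT = 1 / ARR = 1 / 0.23340 = 4.284 → round up → 5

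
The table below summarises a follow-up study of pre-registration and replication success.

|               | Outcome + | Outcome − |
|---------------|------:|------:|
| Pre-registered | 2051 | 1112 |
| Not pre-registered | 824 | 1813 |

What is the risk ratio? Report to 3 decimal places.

Cells: a = 2051, b = 1112, c = 824, d = 1813.
Risk in exposed = 2051/3163 = 0.64844; risk in unexposed = 824/2637 = 0.31248.
RR = 0.64844 / 0.31248 = 2.07515
The risk among the exposed is 2.08 times that among the unexposed.

2.075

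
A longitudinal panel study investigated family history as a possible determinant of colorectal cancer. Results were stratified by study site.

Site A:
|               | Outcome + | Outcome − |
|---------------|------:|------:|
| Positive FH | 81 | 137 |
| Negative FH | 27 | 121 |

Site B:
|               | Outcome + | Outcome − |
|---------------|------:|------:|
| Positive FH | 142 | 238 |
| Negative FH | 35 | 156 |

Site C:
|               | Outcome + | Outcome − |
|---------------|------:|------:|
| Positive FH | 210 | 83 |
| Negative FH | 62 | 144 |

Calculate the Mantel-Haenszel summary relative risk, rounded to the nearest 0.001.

2.203

RR_MH = Σ(aᵢ·n₀ᵢ/nᵢ) / Σ(cᵢ·n₁ᵢ/nᵢ), with n₁ᵢ = aᵢ+bᵢ (exposed), n₀ᵢ = cᵢ+dᵢ (unexposed), nᵢ = n₁ᵢ+n₀ᵢ.
Stratum 1 (Site A): n₁ = 218, n₀ = 148, n = 366; a·n₀/n = 81·148/366 = 32.7541; c·n₁/n = 27·218/366 = 16.0820
Stratum 2 (Site B): n₁ = 380, n₀ = 191, n = 571; a·n₀/n = 142·191/571 = 47.4991; c·n₁/n = 35·380/571 = 23.2925
Stratum 3 (Site C): n₁ = 293, n₀ = 206, n = 499; a·n₀/n = 210·206/499 = 86.6934; c·n₁/n = 62·293/499 = 36.4048
RR_MH = (32.7541 + 47.4991 + 86.6934) / (16.0820 + 23.2925 + 36.4048) = 166.9466 / 75.7792 = 2.20307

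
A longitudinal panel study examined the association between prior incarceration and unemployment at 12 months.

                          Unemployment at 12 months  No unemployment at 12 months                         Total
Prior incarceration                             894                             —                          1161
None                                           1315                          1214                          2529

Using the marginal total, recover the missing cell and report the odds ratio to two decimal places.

3.09

The missing cell is in the exposed row: 1161 − 894 = 267.
So a = 894, b = 267, c = 1315, d = 1214.
OR = (a·d)/(b·c) = (894 × 1214) / (267 × 1315) = 1085316 / 351105 = 3.09114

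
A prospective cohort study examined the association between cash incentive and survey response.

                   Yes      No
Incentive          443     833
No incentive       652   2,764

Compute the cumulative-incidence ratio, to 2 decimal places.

Cells: a = 443, b = 833, c = 652, d = 2764.
Risk in exposed = 443/1276 = 0.34718; risk in unexposed = 652/3416 = 0.19087.
RR = 0.34718 / 0.19087 = 1.81896
The risk among the exposed is 1.82 times that among the unexposed.

1.82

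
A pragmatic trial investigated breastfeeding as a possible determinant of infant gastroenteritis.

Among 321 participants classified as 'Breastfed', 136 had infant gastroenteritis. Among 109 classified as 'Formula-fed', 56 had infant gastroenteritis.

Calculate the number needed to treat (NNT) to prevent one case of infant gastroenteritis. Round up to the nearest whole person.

Risk in treated group = 136/321 = 0.42368; risk in control = 56/109 = 0.51376.
Absolute risk reduction = 0.51376 − 0.42368 = 0.09009
NNT = 1 / ARR = 1 / 0.09009 = 11.101 → round up → 12

12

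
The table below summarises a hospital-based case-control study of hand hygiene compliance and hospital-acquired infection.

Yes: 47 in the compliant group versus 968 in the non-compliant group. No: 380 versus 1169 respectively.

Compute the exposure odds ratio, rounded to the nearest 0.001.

0.149

From the description: a = 47, b = 380, c = 968, d = 1169.
OR = (a·d)/(b·c) = (47 × 1169) / (380 × 968) = 54943 / 367840 = 0.14937
Exposure is associated with lower odds of hospital-acquired infection (OR = 0.15 < 1).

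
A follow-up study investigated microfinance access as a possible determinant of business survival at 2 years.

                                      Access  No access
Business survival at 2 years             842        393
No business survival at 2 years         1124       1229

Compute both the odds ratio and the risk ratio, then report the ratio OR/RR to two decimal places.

1.33

Reading the table with exposure as columns: a = 842 (Access, case), b = 1124 (Access, non-case), c = 393 (No access, case), d = 1229.
OR = (842·1229)/(1124·393) = 1034818/441732 = 2.34264
Risk in exposed = 842/1966 = 0.42828; risk in unexposed = 393/1622 = 0.24229; RR = 1.76761
OR/RR = 2.34264 / 1.76761 = 1.32531
The outcome is not rare, so the OR lies further from 1 than the RR.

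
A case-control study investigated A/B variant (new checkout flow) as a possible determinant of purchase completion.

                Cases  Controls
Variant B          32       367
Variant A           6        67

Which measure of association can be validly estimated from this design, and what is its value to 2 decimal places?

Cells: a = 32, b = 367, c = 6, d = 67.
This is a case-control study: participants were sampled on outcome status, so risks in the source population cannot be estimated directly — relative risk is not valid here. The odds ratio is the appropriate measure.
OR = (a·d)/(b·c) = (32 × 67) / (367 × 6) = 2144 / 2202 = 0.97366

0.97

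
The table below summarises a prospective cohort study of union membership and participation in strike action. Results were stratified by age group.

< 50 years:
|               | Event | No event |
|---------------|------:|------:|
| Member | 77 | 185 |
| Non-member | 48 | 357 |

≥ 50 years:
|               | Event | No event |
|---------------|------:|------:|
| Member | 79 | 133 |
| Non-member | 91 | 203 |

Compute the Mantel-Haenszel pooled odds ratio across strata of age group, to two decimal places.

OR_MH = Σ(aᵢdᵢ/nᵢ) / Σ(bᵢcᵢ/nᵢ), where nᵢ is the stratum total.
Stratum 1 (< 50 years): n = 667; a·d/n = 77·357/667 = 41.2129; b·c/n = 185·48/667 = 13.3133
Stratum 2 (≥ 50 years): n = 506; a·d/n = 79·203/506 = 31.6937; b·c/n = 133·91/506 = 23.9190
OR_MH = (41.2129 + 31.6937) / (13.3133 + 23.9190) = 72.9066 / 37.2323 = 1.95815

1.96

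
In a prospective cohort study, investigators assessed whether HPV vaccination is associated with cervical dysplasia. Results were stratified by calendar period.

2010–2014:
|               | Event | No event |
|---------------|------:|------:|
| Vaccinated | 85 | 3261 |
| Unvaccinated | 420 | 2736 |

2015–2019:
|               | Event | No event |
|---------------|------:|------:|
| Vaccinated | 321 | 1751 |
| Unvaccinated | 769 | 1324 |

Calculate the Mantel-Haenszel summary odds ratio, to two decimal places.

OR_MH = Σ(aᵢdᵢ/nᵢ) / Σ(bᵢcᵢ/nᵢ), where nᵢ is the stratum total.
Stratum 1 (2010–2014): n = 6502; a·d/n = 85·2736/6502 = 35.7675; b·c/n = 3261·420/6502 = 210.6460
Stratum 2 (2015–2019): n = 4165; a·d/n = 321·1324/4165 = 102.0418; b·c/n = 1751·769/4165 = 323.2939
OR_MH = (35.7675 + 102.0418) / (210.6460 + 323.2939) = 137.8092 / 533.9398 = 0.25810

0.26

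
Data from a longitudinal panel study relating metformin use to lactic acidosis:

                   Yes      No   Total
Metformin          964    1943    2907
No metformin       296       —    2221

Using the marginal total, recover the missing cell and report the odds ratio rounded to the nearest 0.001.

The missing cell is in the unexposed row: 2221 − 296 = 1925.
So a = 964, b = 1943, c = 296, d = 1925.
OR = (a·d)/(b·c) = (964 × 1925) / (1943 × 296) = 1855700 / 575128 = 3.22659

3.227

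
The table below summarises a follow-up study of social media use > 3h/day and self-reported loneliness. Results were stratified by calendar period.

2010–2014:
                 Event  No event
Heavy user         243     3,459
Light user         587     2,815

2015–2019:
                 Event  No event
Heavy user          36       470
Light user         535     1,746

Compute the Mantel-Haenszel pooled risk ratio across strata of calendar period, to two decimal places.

RR_MH = Σ(aᵢ·n₀ᵢ/nᵢ) / Σ(cᵢ·n₁ᵢ/nᵢ), with n₁ᵢ = aᵢ+bᵢ (exposed), n₀ᵢ = cᵢ+dᵢ (unexposed), nᵢ = n₁ᵢ+n₀ᵢ.
Stratum 1 (2010–2014): n₁ = 3702, n₀ = 3402, n = 7104; a·n₀/n = 243·3402/7104 = 116.3691; c·n₁/n = 587·3702/7104 = 305.8944
Stratum 2 (2015–2019): n₁ = 506, n₀ = 2281, n = 2787; a·n₀/n = 36·2281/2787 = 29.4639; c·n₁/n = 535·506/2787 = 97.1331
RR_MH = (116.3691 + 29.4639) / (305.8944 + 97.1331) = 145.8330 / 403.0275 = 0.36184

0.36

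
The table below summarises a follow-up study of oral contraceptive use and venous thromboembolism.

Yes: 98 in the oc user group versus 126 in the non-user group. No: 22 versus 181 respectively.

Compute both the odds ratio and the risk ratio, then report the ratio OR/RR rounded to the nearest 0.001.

3.216

From the description: a = 98, b = 22, c = 126, d = 181.
OR = (98·181)/(22·126) = 17738/2772 = 6.39899
Risk in exposed = 98/120 = 0.81667; risk in unexposed = 126/307 = 0.41042; RR = 1.98981
OR/RR = 6.39899 / 1.98981 = 3.21587
The outcome is not rare, so the OR lies further from 1 than the RR.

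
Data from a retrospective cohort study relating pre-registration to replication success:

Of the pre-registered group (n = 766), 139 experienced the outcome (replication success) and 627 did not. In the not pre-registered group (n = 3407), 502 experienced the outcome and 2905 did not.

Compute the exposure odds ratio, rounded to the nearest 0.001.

1.283

From the description: a = 139, b = 627, c = 502, d = 2905.
OR = (a·d)/(b·c) = (139 × 2905) / (627 × 502) = 403795 / 314754 = 1.28289
The odds of replication success are about 1.28 times as high in the pre-registered group.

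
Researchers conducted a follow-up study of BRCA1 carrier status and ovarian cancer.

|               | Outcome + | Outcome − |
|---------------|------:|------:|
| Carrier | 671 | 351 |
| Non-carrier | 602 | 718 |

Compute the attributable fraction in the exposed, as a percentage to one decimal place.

30.5

Cells: a = 671, b = 351, c = 602, d = 718.
Risk in exposed = 671/1022 = 0.65656; risk in unexposed = 602/1320 = 0.45606.
RR = 0.65656/0.45606 = 1.43962
AR% = (RR − 1)/RR × 100 = (1.43962 − 1)/1.43962 × 100 = 30.5374%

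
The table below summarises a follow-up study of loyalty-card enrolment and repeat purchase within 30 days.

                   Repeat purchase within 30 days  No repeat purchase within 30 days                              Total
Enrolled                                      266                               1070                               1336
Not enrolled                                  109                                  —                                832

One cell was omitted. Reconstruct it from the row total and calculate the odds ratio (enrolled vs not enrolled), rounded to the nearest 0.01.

The missing cell is in the unexposed row: 832 − 109 = 723.
So a = 266, b = 1070, c = 109, d = 723.
OR = (a·d)/(b·c) = (266 × 723) / (1070 × 109) = 192318 / 116630 = 1.64896

1.65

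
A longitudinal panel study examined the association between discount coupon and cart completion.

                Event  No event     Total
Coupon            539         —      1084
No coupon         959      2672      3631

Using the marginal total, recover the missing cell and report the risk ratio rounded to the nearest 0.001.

1.883

The missing cell is in the exposed row: 1084 − 539 = 545.
So a = 539, b = 545, c = 959, d = 2672.
RR = [a/(a+b)] / [c/(c+d)] = (539/1084) / (959/3631) = 0.49723/0.26411 = 1.88264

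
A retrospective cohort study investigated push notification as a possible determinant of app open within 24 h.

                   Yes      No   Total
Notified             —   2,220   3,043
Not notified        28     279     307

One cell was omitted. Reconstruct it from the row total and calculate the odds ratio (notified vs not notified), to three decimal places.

3.694

The missing cell is in the exposed row: 3043 − 2220 = 823.
So a = 823, b = 2220, c = 28, d = 279.
OR = (a·d)/(b·c) = (823 × 279) / (2220 × 28) = 229617 / 62160 = 3.69397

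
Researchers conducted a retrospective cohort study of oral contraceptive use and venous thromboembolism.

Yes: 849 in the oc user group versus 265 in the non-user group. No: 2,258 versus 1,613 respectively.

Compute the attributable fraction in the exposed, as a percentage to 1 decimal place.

From the description: a = 849, b = 2258, c = 265, d = 1613.
Risk in exposed = 849/3107 = 0.27325; risk in unexposed = 265/1878 = 0.14111.
RR = 0.27325/0.14111 = 1.93649
AR% = (RR − 1)/RR × 100 = (1.93649 − 1)/1.93649 × 100 = 48.3603%

48.4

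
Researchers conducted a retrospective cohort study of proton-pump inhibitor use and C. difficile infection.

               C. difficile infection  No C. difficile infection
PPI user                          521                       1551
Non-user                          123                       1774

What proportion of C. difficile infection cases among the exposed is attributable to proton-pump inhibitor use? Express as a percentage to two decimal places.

Cells: a = 521, b = 1551, c = 123, d = 1774.
Risk in exposed = 521/2072 = 0.25145; risk in unexposed = 123/1897 = 0.06484.
RR = 0.25145/0.06484 = 3.87802
AR% = (RR − 1)/RR × 100 = (3.87802 − 1)/3.87802 × 100 = 74.2137%

74.21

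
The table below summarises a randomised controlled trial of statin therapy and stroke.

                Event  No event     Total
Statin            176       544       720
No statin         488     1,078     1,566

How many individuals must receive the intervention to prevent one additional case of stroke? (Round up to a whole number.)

15

Risk in treated group = 176/720 = 0.24444; risk in control = 488/1566 = 0.31162.
Absolute risk reduction = 0.31162 − 0.24444 = 0.06718
NNT = 1 / ARR = 1 / 0.06718 = 14.886 → round up → 15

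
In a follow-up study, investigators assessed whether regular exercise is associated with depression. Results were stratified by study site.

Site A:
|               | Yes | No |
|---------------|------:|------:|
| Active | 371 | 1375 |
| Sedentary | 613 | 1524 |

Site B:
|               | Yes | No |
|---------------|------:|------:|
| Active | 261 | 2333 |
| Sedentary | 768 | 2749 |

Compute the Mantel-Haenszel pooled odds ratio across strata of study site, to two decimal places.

0.52

OR_MH = Σ(aᵢdᵢ/nᵢ) / Σ(bᵢcᵢ/nᵢ), where nᵢ is the stratum total.
Stratum 1 (Site A): n = 3883; a·d/n = 371·1524/3883 = 145.6101; b·c/n = 1375·613/3883 = 217.0680
Stratum 2 (Site B): n = 6111; a·d/n = 261·2749/6111 = 117.4094; b·c/n = 2333·768/6111 = 293.1998
OR_MH = (145.6101 + 117.4094) / (217.0680 + 293.1998) = 263.0195 / 510.2678 = 0.51545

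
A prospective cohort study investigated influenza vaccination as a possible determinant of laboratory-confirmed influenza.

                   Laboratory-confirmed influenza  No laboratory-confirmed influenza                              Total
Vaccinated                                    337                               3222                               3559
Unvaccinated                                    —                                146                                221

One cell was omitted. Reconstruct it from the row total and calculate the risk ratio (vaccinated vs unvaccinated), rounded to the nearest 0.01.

The missing cell is in the unexposed row: 221 − 146 = 75.
So a = 337, b = 3222, c = 75, d = 146.
RR = [a/(a+b)] / [c/(c+d)] = (337/3559) / (75/221) = 0.09469/0.33937 = 0.27902

0.28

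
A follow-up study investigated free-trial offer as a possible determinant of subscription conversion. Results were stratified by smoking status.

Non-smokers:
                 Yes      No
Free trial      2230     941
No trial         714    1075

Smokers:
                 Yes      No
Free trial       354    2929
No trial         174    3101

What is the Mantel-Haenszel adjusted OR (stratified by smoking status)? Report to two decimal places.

3.05

OR_MH = Σ(aᵢdᵢ/nᵢ) / Σ(bᵢcᵢ/nᵢ), where nᵢ is the stratum total.
Stratum 1 (Non-smokers): n = 4960; a·d/n = 2230·1075/4960 = 483.3165; b·c/n = 941·714/4960 = 135.4585
Stratum 2 (Smokers): n = 6558; a·d/n = 354·3101/6558 = 167.3916; b·c/n = 2929·174/6558 = 77.7136
OR_MH = (483.3165 + 167.3916) / (135.4585 + 77.7136) = 650.7081 / 213.1721 = 3.05250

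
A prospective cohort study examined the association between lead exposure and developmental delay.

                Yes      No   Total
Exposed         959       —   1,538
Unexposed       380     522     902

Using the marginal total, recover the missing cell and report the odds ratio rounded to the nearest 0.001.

2.275

The missing cell is in the exposed row: 1538 − 959 = 579.
So a = 959, b = 579, c = 380, d = 522.
OR = (a·d)/(b·c) = (959 × 522) / (579 × 380) = 500598 / 220020 = 2.27524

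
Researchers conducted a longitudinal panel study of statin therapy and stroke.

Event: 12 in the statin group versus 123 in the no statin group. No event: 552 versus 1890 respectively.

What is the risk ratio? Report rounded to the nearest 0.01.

0.35

From the description: a = 12, b = 552, c = 123, d = 1890.
Risk in exposed = 12/564 = 0.02128; risk in unexposed = 123/2013 = 0.06110.
RR = 0.02128 / 0.06110 = 0.34821
The risk is 65% lower among the exposed than among the unexposed.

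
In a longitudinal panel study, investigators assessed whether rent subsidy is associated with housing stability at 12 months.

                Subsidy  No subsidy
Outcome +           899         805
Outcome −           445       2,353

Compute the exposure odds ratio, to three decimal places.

Reading the table with exposure as columns: a = 899 (Subsidy, case), b = 445 (Subsidy, non-case), c = 805 (No subsidy, case), d = 2353.
OR = (a·d)/(b·c) = (899 × 2353) / (445 × 805) = 2115347 / 358225 = 5.90508
The odds of housing stability at 12 months are about 5.91 times as high in the subsidy group.

5.905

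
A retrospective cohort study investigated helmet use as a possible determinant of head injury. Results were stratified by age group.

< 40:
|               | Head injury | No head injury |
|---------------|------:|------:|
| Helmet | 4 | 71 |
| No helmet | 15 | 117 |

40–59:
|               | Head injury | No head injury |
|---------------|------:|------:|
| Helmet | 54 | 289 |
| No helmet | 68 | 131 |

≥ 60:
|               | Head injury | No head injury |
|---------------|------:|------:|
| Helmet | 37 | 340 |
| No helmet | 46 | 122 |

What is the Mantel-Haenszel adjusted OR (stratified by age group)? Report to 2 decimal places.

0.34

OR_MH = Σ(aᵢdᵢ/nᵢ) / Σ(bᵢcᵢ/nᵢ), where nᵢ is the stratum total.
Stratum 1 (< 40): n = 207; a·d/n = 4·117/207 = 2.2609; b·c/n = 71·15/207 = 5.1449
Stratum 2 (40–59): n = 542; a·d/n = 54·131/542 = 13.0517; b·c/n = 289·68/542 = 36.2583
Stratum 3 (≥ 60): n = 545; a·d/n = 37·122/545 = 8.2826; b·c/n = 340·46/545 = 28.6972
OR_MH = (2.2609 + 13.0517 + 8.2826) / (5.1449 + 36.2583 + 28.6972) = 23.5951 / 70.1005 = 0.33659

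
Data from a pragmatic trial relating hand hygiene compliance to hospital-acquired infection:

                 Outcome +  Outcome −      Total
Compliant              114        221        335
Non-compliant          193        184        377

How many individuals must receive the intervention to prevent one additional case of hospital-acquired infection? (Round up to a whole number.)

Risk in treated group = 114/335 = 0.34030; risk in control = 193/377 = 0.51194.
Absolute risk reduction = 0.51194 − 0.34030 = 0.17164
NNT = 1 / ARR = 1 / 0.17164 = 5.826 → round up → 6

6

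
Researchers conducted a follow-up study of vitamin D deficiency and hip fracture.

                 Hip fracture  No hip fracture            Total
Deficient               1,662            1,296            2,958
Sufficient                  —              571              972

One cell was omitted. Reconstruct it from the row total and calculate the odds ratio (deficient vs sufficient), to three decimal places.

The missing cell is in the unexposed row: 972 − 571 = 401.
So a = 1662, b = 1296, c = 401, d = 571.
OR = (a·d)/(b·c) = (1662 × 571) / (1296 × 401) = 949002 / 519696 = 1.82607

1.826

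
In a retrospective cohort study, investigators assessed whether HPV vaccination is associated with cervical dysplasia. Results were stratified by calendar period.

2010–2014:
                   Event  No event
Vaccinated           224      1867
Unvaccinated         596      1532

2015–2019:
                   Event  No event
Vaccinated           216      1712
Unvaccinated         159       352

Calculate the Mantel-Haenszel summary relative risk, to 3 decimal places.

RR_MH = Σ(aᵢ·n₀ᵢ/nᵢ) / Σ(cᵢ·n₁ᵢ/nᵢ), with n₁ᵢ = aᵢ+bᵢ (exposed), n₀ᵢ = cᵢ+dᵢ (unexposed), nᵢ = n₁ᵢ+n₀ᵢ.
Stratum 1 (2010–2014): n₁ = 2091, n₀ = 2128, n = 4219; a·n₀/n = 224·2128/4219 = 112.9822; c·n₁/n = 596·2091/4219 = 295.3866
Stratum 2 (2015–2019): n₁ = 1928, n₀ = 511, n = 2439; a·n₀/n = 216·511/2439 = 45.2546; c·n₁/n = 159·1928/2439 = 125.6876
RR_MH = (112.9822 + 45.2546) / (295.3866 + 125.6876) = 158.2368 / 421.0742 = 0.37579

0.376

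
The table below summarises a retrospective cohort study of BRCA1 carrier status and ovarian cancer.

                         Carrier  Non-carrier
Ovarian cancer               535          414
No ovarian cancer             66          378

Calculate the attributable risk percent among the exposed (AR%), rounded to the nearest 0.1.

41.3

Reading the table with exposure as columns: a = 535 (Carrier, case), b = 66 (Carrier, non-case), c = 414 (Non-carrier, case), d = 378.
Risk in exposed = 535/601 = 0.89018; risk in unexposed = 414/792 = 0.52273.
RR = 0.89018/0.52273 = 1.70296
AR% = (RR − 1)/RR × 100 = (1.70296 − 1)/1.70296 × 100 = 41.2787%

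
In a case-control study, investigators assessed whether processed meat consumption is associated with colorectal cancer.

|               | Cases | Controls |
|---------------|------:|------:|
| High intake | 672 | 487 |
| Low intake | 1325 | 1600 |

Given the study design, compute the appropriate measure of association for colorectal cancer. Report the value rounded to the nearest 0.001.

1.666

Cells: a = 672, b = 487, c = 1325, d = 1600.
This is a case-control study: participants were sampled on outcome status, so risks in the source population cannot be estimated directly — relative risk is not valid here. The odds ratio is the appropriate measure.
OR = (a·d)/(b·c) = (672 × 1600) / (487 × 1325) = 1075200 / 645275 = 1.66627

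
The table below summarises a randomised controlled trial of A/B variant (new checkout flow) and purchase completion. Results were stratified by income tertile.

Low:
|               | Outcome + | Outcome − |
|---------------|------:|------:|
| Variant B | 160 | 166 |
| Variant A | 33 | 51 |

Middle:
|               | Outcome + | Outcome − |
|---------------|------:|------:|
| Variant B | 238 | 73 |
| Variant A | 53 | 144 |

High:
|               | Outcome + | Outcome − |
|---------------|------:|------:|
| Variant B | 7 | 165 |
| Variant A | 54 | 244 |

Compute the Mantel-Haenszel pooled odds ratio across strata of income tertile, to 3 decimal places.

OR_MH = Σ(aᵢdᵢ/nᵢ) / Σ(bᵢcᵢ/nᵢ), where nᵢ is the stratum total.
Stratum 1 (Low): n = 410; a·d/n = 160·51/410 = 19.9024; b·c/n = 166·33/410 = 13.3610
Stratum 2 (Middle): n = 508; a·d/n = 238·144/508 = 67.4646; b·c/n = 73·53/508 = 7.6161
Stratum 3 (High): n = 470; a·d/n = 7·244/470 = 3.6340; b·c/n = 165·54/470 = 18.9574
OR_MH = (19.9024 + 67.4646 + 3.6340) / (13.3610 + 7.6161 + 18.9574) = 91.0010 / 39.9346 = 2.27875

2.279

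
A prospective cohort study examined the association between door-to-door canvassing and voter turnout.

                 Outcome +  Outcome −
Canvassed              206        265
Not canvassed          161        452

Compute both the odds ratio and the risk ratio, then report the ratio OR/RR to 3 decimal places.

1.311

Cells: a = 206, b = 265, c = 161, d = 452.
OR = (206·452)/(265·161) = 93112/42665 = 2.18240
Risk in exposed = 206/471 = 0.43737; risk in unexposed = 161/613 = 0.26264; RR = 1.66526
OR/RR = 2.18240 / 1.66526 = 1.31055
The outcome is not rare, so the OR lies further from 1 than the RR.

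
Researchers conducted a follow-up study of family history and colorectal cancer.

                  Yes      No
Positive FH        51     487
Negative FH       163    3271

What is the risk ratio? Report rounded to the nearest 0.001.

Cells: a = 51, b = 487, c = 163, d = 3271.
Risk in exposed = 51/538 = 0.09480; risk in unexposed = 163/3434 = 0.04747.
RR = 0.09480 / 0.04747 = 1.99710
The risk among the exposed is 2.00 times that among the unexposed.

1.997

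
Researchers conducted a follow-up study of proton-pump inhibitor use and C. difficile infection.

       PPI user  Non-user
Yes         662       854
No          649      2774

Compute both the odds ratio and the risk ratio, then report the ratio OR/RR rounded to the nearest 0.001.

Reading the table with exposure as columns: a = 662 (PPI user, case), b = 649 (PPI user, non-case), c = 854 (Non-user, case), d = 2774.
OR = (662·2774)/(649·854) = 1836388/554246 = 3.31331
Risk in exposed = 662/1311 = 0.50496; risk in unexposed = 854/3628 = 0.23539; RR = 2.14518
OR/RR = 3.31331 / 2.14518 = 1.54453
The outcome is not rare, so the OR lies further from 1 than the RR.

1.545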